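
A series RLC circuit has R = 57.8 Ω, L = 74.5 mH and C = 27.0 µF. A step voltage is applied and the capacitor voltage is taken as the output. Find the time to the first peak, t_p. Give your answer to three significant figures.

For a series RLC circuit (capacitor voltage as output), ω_n = 1/√(LC) = 1/√(74.5 mH · 27.0 µF) = 705 rad/s.
ζ = (R/2)·√(C/L) = (57.8/2)·√(27.0 µF/74.5 mH) = 0.550.
ω_d = 705·√(1 − 0.550²) = 589 rad/s. t_p = π/ω_d = 0.00534 s.

t_p ≈ 0.00534 s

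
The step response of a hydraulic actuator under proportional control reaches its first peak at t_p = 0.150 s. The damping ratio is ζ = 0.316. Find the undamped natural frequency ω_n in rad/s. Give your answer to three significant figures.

ω_n ≈ 22.1 rad/s

Peak time t_p = π/ω_d, so ω_d = π/t_p = π/0.150 = 20.9 rad/s.
ω_n = ω_d/√(1−ζ²) = 20.9/√0.900 = 22.1 rad/s.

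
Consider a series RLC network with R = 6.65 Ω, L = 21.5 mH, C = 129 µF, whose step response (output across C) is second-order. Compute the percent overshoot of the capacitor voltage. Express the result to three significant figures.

For a series RLC circuit (capacitor voltage as output), ω_n = 1/√(LC) = 1/√(21.5 mH · 129 µF) = 600 rad/s.
ζ = (R/2)·√(C/L) = (6.65/2)·√(129 µF/21.5 mH) = 0.258.
Overshoot: exp(−π·0.258/√(1−0.258²)) = 0.433, i.e. 43.3%.

%OS ≈ 43.3%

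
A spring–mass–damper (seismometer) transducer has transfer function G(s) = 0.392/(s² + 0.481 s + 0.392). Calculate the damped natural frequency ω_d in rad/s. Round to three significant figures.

Matching coefficients with s² + 2ζω_n s + ω_n² gives ω_n² = 0.392 ⇒ ω_n = 0.626 rad/s, and ζ = 0.481/(2ω_n) = 0.384.
The damped frequency ω_d = ω_n√(1−ζ²) = 0.578 rad/s.

ω_d ≈ 0.578 rad/s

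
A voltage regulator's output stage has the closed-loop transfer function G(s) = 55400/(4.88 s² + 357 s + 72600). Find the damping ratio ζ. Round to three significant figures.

Dividing through by 4.88: denominator becomes s² + 73.16 s + 14880.
So ω_n = √14880 = 122 rad/s and ζ = 73.16/(2·122) = 0.300.

ζ ≈ 0.300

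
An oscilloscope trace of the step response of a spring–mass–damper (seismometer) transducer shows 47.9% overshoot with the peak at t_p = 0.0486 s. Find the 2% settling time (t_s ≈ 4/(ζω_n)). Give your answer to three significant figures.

t_s ≈ 0.264 s

From the overshoot, ζ = −ln(OS)/√(π²+ln²(OS)) = 0.228.
From t_p = π/ω_d, ω_d = π/0.0486 = 64.6 rad/s, so ω_n = ω_d/√(1−ζ²) = 66.4 rad/s.
t_s ≈ 4/(ζω_n) = 4/(0.228·66.4) = 0.264 s.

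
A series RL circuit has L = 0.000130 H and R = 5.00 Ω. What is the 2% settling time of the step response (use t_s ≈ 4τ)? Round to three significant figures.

t_s ≈ 0.000104 s

τ = L/R = 0.000130/5.00 = 0.0000260 s.
t_s ≈ 4τ = 0.000104 s.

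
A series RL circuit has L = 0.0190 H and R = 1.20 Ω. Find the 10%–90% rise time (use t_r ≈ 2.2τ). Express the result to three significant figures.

t_r ≈ 0.0348 s

τ = L/R = 0.0190/1.20 = 0.0158 s.
t_r ≈ 2.2τ = 0.0348 s.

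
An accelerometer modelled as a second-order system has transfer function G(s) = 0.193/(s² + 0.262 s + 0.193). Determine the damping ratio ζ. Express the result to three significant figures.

ζ ≈ 0.298

ω_n = √0.193 = 0.439 rad/s; ζ = 0.262/(2·0.439) = 0.298.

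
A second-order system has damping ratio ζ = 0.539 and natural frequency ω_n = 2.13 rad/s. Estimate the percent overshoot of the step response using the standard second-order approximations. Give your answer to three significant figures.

%OS ≈ 13.4%

For an underdamped second-order system, %OS = 100·exp(−πζ/√(1−ζ²)).
πζ/√(1−ζ²) = π·0.539/√(1−0.291) = 2.010, so %OS = 100·e^(−2.010) = 13.4%.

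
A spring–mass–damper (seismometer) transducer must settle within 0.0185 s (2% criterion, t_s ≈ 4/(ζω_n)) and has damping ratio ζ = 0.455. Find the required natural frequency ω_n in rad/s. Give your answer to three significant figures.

Rearranging t_s ≈ 4/(ζω_n) gives ω_n = 4/(ζ·t_s) = 4/(0.455 × 0.0185) = 475 rad/s.

ω_n ≈ 475 rad/s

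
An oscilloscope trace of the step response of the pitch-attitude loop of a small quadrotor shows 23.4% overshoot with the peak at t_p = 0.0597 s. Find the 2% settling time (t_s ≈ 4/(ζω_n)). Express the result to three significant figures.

ζ from %OS: ζ = |ln 0.234|/√(π²+ln²0.234) = 0.420.
t_p = π/ω_d ⇒ ω_d = 52.6 rad/s; then ω_n = ω_d/√(1−ζ²) = 58.0 rad/s.
t_s ≈ 4/(ζω_n) = 4/(0.420·58.0) = 0.164 s.

t_s ≈ 0.164 s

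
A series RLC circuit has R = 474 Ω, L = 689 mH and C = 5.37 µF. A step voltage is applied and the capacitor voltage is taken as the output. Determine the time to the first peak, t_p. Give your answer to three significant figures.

For a series RLC circuit (capacitor voltage as output), ω_n = 1/√(LC) = 1/√(689 mH · 5.37 µF) = 520 rad/s.
ζ = (R/2)·√(C/L) = (474/2)·√(5.37 µF/689 mH) = 0.662.
ω_d = ω_n√(1−ζ²) = 390 rad/s. t_p = π/ω_d = 0.00806 s.

t_p ≈ 0.00806 s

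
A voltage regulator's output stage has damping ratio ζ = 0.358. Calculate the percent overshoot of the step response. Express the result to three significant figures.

For an underdamped second-order system, %OS = 100·exp(−πζ/√(1−ζ²)).
πζ/√(1−ζ²) = π·0.358/√(1−0.128) = 1.205, so %OS = 100·e^(−1.205) = 30.0%.

%OS ≈ 30.0%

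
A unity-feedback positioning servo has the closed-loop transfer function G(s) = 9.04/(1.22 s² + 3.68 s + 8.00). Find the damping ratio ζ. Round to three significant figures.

ζ ≈ 0.589

Dividing through by 1.22: denominator becomes s² + 3.016 s + 6.557.
So ω_n = √6.557 = 2.56 rad/s and ζ = 3.016/(2·2.56) = 0.589.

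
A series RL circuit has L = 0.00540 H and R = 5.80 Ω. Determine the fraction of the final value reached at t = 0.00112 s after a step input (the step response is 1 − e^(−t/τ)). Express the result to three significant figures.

y/y_∞ ≈ 0.700

τ = L/R = 0.00540/5.80 = 0.000931 s.
y(t)/y_∞ = 1 − e^(−t/τ) = 1 − e^(−0.00112/0.000931) = 1 − e^(−1.20) = 0.700.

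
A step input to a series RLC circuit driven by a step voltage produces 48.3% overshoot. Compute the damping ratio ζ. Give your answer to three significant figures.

ζ ≈ 0.226

From %OS = 100·exp(−πζ/√(1−ζ²)), invert to get ζ = −ln(OS)/√(π² + ln²(OS)) with OS = 0.483.
−ln 0.483 = 0.7277, so ζ = 0.7277/√(π² + 0.5296) = 0.226.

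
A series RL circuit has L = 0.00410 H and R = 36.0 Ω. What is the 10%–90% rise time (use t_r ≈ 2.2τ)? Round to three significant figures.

t_r ≈ 0.000251 s

τ = L/R = 0.00410/36.0 = 0.000114 s.
t_r ≈ 2.2τ = 0.000251 s.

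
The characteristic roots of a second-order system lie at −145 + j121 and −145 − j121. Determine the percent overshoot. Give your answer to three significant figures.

%OS ≈ 2.32%

With σ = 145, ω_d = 121: ω_n = √(σ²+ω_d²) = 189 rad/s, ζ = σ/ω_n = 0.768.
%OS = 100 e^{−πζ/√(1−ζ²)} with ζ = 0.768 gives 2.32%.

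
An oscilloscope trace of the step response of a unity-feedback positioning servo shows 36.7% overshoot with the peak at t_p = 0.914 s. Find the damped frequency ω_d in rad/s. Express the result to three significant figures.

ω_d ≈ 3.44 rad/s

t_p = π/ω_d, so ω_d = π/0.914 = 3.44 rad/s.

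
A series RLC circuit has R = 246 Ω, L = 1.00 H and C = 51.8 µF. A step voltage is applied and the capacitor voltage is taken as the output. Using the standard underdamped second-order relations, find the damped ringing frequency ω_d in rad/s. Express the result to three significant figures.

ω_d ≈ 64.6 rad/s

For a series RLC circuit (capacitor voltage as output), ω_n = 1/√(LC) = 1/√(1.00 H · 51.8 µF) = 139 rad/s.
ζ = (R/2)·√(C/L) = (246/2)·√(51.8 µF/1.00 H) = 0.885.
ω_d = ω_n√(1−ζ²) = 64.6 rad/s.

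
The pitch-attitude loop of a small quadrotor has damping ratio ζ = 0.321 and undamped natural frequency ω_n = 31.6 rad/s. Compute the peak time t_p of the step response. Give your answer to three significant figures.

t_p ≈ 0.105 s

The damped frequency is ω_d = ω_n√(1−ζ²) = 31.6·√(1−0.103) = 29.9 rad/s.
Peak time t_p = π/ω_d = π/29.9 = 0.105 s.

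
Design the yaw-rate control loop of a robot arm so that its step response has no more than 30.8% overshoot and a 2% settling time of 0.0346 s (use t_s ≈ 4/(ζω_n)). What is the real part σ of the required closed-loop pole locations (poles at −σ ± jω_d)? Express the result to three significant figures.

The settling-time spec alone fixes σ = ζω_n = 4/t_s = 4/0.0346 = 116.
(Overshoot then fixes ζ = 0.351 and hence ω_d = σ·√(1−ζ²)/ζ = 308 rad/s.)

σ ≈ 116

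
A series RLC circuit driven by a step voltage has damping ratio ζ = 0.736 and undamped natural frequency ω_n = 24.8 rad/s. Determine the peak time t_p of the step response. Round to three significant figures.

The damped frequency is ω_d = ω_n√(1−ζ²) = 24.8·√(1−0.542) = 16.8 rad/s.
Peak time t_p = π/ω_d = π/16.8 = 0.187 s.

t_p ≈ 0.187 s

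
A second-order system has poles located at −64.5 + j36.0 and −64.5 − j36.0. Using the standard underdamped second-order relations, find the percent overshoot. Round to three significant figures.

%OS ≈ 0.359%

|pole| = ω_n = √(64.5² + 36.0²) = 73.9 rad/s; ζ = cos θ = σ/ω_n = 0.873.
%OS = 100·exp(−πζ/√(1−ζ²)) = 0.359%.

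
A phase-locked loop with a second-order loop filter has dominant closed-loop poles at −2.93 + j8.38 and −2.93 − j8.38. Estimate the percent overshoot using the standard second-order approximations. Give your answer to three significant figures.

|pole| = ω_n = √(2.93² + 8.38²) = 8.88 rad/s; ζ = cos θ = σ/ω_n = 0.330.
Overshoot: exp(−π·0.330/√(1−0.330²)) = 0.333, i.e. 33.3%.

%OS ≈ 33.3%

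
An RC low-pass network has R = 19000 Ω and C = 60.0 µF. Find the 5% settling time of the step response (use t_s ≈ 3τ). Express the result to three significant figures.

t_s ≈ 3.42 s

τ = RC = 19000 × 60.0 µF = 1.14 s.
t_s ≈ 3τ = 3.42 s.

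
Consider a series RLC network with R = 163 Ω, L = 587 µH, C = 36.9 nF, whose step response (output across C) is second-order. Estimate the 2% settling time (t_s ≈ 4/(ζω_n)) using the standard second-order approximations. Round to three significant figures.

For a series RLC circuit (capacitor voltage as output), ω_n = 1/√(LC) = 1/√(587 µH · 36.9 nF) = 215000 rad/s.
ζ = (R/2)·√(C/L) = (163/2)·√(36.9 nF/587 µH) = 0.646.
t_s ≈ 4/(ζω_n) = 0.0000288 s.

t_s ≈ 0.0000288 s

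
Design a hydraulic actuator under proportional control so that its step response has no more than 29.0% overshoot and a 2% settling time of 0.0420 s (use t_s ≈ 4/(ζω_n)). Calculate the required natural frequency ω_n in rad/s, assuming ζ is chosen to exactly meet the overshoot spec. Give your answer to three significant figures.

ω_n ≈ 260 rad/s

From %OS = 100·exp(−πζ/√(1−ζ²)), invert to get ζ = −ln(OS)/√(π² + ln²(OS)) with OS = 0.290.
−ln 0.290 = 1.238, so ζ = 1.238/√(π² + 1.532) = 0.367.
From t_s ≈ 4/(ζω_n): ω_n = 4/(ζ·t_s) = 4/(0.367·0.0420) = 260 rad/s.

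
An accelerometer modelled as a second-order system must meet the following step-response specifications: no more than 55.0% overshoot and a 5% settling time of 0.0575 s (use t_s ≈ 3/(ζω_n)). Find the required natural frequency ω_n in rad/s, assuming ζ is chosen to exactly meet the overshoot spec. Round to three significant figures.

ω_n ≈ 279 rad/s

Inverting the overshoot relation: ζ = |ln 0.550|/√(π² + ln²0.550) = 0.187.
Then ω_n = 3/(ζ t_s) = 3/(0.187 × 0.0575) = 279 rad/s.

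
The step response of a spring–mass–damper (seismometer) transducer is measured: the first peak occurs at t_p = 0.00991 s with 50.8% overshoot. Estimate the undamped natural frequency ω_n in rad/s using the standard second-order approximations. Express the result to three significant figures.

ω_n ≈ 324 rad/s

ζ from %OS: ζ = |ln 0.508|/√(π²+ln²0.508) = 0.211.
t_p = π/ω_d ⇒ ω_d = 317 rad/s; then ω_n = ω_d/√(1−ζ²) = 324 rad/s.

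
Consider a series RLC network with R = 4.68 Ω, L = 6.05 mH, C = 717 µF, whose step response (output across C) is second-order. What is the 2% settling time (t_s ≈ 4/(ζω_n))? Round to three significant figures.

For a series RLC circuit (capacitor voltage as output), ω_n = 1/√(LC) = 1/√(6.05 mH · 717 µF) = 480 rad/s.
ζ = (R/2)·√(C/L) = (4.68/2)·√(717 µF/6.05 mH) = 0.806.
t_s ≈ 4/(ζω_n) = 0.0103 s.

t_s ≈ 0.0103 s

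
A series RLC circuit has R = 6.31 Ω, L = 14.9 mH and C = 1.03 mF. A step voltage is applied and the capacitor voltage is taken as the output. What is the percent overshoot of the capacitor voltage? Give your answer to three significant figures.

For a series RLC circuit (capacitor voltage as output), ω_n = 1/√(LC) = 1/√(14.9 mH · 1.03 mF) = 255 rad/s.
ζ = (R/2)·√(C/L) = (6.31/2)·√(1.03 mF/14.9 mH) = 0.830.
%OS = 100·exp(−πζ/√(1−ζ²)) = 0.941%.

%OS ≈ 0.941%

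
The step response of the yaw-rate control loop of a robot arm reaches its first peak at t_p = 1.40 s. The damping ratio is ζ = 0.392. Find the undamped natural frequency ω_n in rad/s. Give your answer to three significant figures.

ω_n ≈ 2.44 rad/s

Peak time t_p = π/ω_d, so ω_d = π/t_p = π/1.40 = 2.24 rad/s.
ω_n = ω_d/√(1−ζ²) = 2.24/√0.846 = 2.44 rad/s.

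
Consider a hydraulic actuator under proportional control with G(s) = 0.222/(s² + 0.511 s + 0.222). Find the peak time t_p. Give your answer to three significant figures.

t_p ≈ 7.94 s

Comparing the denominator to s² + 2ζω_n s + ω_n²: ω_n = √0.222 = 0.471 rad/s, and 2ζω_n = 0.511 so ζ = 0.511/(2·0.471) = 0.542.
The damped frequency ω_d = ω_n√(1−ζ²) = 0.396 rad/s. Then t_p = π/ω_d = 7.94 s.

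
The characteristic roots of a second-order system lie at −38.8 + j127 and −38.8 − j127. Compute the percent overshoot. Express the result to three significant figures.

%OS ≈ 38.3%

|pole| = ω_n = √(38.8² + 127²) = 133 rad/s; ζ = cos θ = σ/ω_n = 0.292.
Overshoot: exp(−π·0.292/√(1−0.292²)) = 0.383, i.e. 38.3%.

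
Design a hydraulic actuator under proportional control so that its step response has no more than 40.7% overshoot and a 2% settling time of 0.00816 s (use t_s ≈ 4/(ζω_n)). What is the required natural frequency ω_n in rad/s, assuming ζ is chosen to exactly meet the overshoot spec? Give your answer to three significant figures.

ω_n ≈ 1780 rad/s

Inverting the overshoot relation: ζ = |ln 0.407|/√(π² + ln²0.407) = 0.275.
Then ω_n = 4/(ζ t_s) = 4/(0.275 × 0.00816) = 1780 rad/s.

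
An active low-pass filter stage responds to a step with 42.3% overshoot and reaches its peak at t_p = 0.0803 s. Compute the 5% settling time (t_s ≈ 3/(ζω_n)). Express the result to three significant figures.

t_s ≈ 0.280 s

The overshoot fixes ζ = −ln(OS)/√(π²+ln²(OS)) = 0.264.
From t_p = π/ω_d, ω_d = π/0.0803 = 39.1 rad/s, so ω_n = ω_d/√(1−ζ²) = 40.6 rad/s.
t_s ≈ 3/(ζω_n) = 3/(0.264·40.6) = 0.280 s.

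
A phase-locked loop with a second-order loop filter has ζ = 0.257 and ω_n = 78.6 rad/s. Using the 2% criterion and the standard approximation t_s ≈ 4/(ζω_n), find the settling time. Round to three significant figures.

t_s ≈ 4/(ζω_n) = 4/(0.257 × 78.6) = 0.198 s.

t_s ≈ 0.198 s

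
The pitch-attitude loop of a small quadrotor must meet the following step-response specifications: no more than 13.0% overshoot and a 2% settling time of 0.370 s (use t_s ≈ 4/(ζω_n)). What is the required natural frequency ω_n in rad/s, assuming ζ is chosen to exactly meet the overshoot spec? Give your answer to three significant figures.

Inverting the overshoot relation: ζ = |ln 0.130|/√(π² + ln²0.130) = 0.545.
From t_s ≈ 4/(ζω_n): ω_n = 4/(ζ·t_s) = 4/(0.545·0.370) = 19.8 rad/s.

ω_n ≈ 19.8 rad/s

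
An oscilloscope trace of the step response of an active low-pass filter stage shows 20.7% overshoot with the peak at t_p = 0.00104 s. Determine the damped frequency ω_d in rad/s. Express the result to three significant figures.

t_p = π/ω_d, so ω_d = π/0.00104 = 3020 rad/s.

ω_d ≈ 3020 rad/s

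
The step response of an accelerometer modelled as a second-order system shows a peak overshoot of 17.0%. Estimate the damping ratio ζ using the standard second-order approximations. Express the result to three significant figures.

ζ ≈ 0.491

ζ = −ln(OS)/√(π² + (ln OS)²). With OS = 0.170, ln OS = −1.772 and ζ = 1.772/3.607 = 0.491.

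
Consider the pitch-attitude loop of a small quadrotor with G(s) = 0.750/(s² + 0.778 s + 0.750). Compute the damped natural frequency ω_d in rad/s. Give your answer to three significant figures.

ω_d ≈ 0.774 rad/s

Matching coefficients with s² + 2ζω_n s + ω_n² gives ω_n² = 0.750 ⇒ ω_n = 0.866 rad/s, and ζ = 0.778/(2ω_n) = 0.449.
The damped frequency ω_d = ω_n√(1−ζ²) = 0.774 rad/s.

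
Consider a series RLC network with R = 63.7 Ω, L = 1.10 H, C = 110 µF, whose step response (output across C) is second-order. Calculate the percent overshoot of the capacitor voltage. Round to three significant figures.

%OS ≈ 34.8%

For a series RLC circuit (capacitor voltage as output), ω_n = 1/√(LC) = 1/√(1.10 H · 110 µF) = 90.9 rad/s.
ζ = (R/2)·√(C/L) = (63.7/2)·√(110 µF/1.10 H) = 0.319.
%OS = 100·exp(−πζ/√(1−ζ²)) = 34.8%.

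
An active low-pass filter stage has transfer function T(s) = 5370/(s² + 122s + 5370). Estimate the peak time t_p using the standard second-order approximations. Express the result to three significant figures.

Matching coefficients with s² + 2ζω_n s + ω_n² gives ω_n² = 5370 ⇒ ω_n = 73.3 rad/s, and ζ = 122/(2ω_n) = 0.832.
The damped frequency ω_d = ω_n√(1−ζ²) = 40.6 rad/s. Then t_p = π/ω_d = 0.0774 s.

t_p ≈ 0.0774 s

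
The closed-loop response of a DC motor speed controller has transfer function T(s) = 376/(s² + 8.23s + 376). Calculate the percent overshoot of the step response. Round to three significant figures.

ω_n = √376 = 19.4 rad/s; ζ = 8.23/(2·19.4) = 0.212.
%OS = 100·exp(−πζ/√(1−ζ²)) = 50.5%.

%OS ≈ 50.5%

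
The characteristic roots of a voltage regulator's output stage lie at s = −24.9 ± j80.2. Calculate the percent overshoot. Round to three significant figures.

%OS ≈ 37.7%

|pole| = ω_n = √(24.9² + 80.2²) = 84.0 rad/s; ζ = cos θ = σ/ω_n = 0.297.
%OS = 100·exp(−πζ/√(1−ζ²)) = 37.7%.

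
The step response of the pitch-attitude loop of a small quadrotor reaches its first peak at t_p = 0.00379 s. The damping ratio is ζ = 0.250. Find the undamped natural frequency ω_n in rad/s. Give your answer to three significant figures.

ω_n ≈ 856 rad/s

Peak time t_p = π/ω_d, so ω_d = π/t_p = π/0.00379 = 829 rad/s.
ω_n = ω_d/√(1−ζ²) = 829/√0.938 = 856 rad/s.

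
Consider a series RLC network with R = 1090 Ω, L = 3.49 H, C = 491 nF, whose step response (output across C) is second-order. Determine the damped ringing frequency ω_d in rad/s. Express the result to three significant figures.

For a series RLC circuit (capacitor voltage as output), ω_n = 1/√(LC) = 1/√(3.49 H · 491 nF) = 764 rad/s.
ζ = (R/2)·√(C/L) = (1090/2)·√(491 nF/3.49 H) = 0.204.
ω_d = ω_n√(1−ζ²) = 748 rad/s.

ω_d ≈ 748 rad/s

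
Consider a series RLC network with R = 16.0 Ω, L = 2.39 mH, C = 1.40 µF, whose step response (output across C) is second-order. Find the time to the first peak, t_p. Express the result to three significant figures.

t_p ≈ 0.000185 s

For a series RLC circuit (capacitor voltage as output), ω_n = 1/√(LC) = 1/√(2.39 mH · 1.40 µF) = 17300 rad/s.
ζ = (R/2)·√(C/L) = (16.0/2)·√(1.40 µF/2.39 mH) = 0.194.
The damped frequency ω_d = ω_n√(1−ζ²) = 17000 rad/s. t_p = π/ω_d = 0.000185 s.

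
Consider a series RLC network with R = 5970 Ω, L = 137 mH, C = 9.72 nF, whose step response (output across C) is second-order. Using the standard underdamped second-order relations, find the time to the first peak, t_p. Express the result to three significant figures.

For a series RLC circuit (capacitor voltage as output), ω_n = 1/√(LC) = 1/√(137 mH · 9.72 nF) = 27400 rad/s.
ζ = (R/2)·√(C/L) = (5970/2)·√(9.72 nF/137 mH) = 0.795.
ω_d = 27400·√(1 − 0.795²) = 16600 rad/s. t_p = π/ω_d = 0.000189 s.

t_p ≈ 0.000189 s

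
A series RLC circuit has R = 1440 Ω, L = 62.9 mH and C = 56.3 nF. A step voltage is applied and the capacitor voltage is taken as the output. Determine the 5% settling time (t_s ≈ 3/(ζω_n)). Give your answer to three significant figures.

For a series RLC circuit (capacitor voltage as output), ω_n = 1/√(LC) = 1/√(62.9 mH · 56.3 nF) = 16800 rad/s.
ζ = (R/2)·√(C/L) = (1440/2)·√(56.3 nF/62.9 mH) = 0.681.
t_s ≈ 3/(ζω_n) = 0.000262 s.

t_s ≈ 0.000262 s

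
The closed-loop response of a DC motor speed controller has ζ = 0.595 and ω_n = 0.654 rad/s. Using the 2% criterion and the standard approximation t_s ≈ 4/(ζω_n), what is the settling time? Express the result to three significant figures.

t_s ≈ 4/(ζω_n) = 4/(0.595 × 0.654) = 10.3 s.

t_s ≈ 10.3 s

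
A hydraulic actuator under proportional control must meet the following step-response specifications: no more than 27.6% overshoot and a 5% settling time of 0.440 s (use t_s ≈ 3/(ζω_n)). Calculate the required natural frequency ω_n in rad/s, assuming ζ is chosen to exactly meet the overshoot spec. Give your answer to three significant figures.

Inverting the overshoot relation: ζ = |ln 0.276|/√(π² + ln²0.276) = 0.379.
Then ω_n = 3/(ζ t_s) = 3/(0.379 × 0.440) = 18.0 rad/s.

ω_n ≈ 18.0 rad/s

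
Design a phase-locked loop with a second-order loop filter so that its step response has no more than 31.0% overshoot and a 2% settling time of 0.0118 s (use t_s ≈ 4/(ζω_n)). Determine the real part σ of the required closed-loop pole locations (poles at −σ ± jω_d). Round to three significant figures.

The settling-time spec alone fixes σ = ζω_n = 4/t_s = 4/0.0118 = 339.
(Overshoot then fixes ζ = 0.349 and hence ω_d = σ·√(1−ζ²)/ζ = 909 rad/s.)

σ ≈ 339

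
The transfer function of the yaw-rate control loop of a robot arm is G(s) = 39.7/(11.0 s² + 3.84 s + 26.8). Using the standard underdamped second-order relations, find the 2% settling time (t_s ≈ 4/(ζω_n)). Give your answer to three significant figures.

Dividing through by 11.0: denominator becomes s² + 0.3491 s + 2.436.
So ω_n = √2.436 = 1.56 rad/s and ζ = 0.3491/(2·1.56) = 0.112.
t_s ≈ 4/(ζω_n) = 22.9 s.

t_s ≈ 22.9 s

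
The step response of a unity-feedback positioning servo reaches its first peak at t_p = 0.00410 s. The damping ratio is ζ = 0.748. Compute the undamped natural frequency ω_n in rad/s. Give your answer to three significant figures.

ω_n ≈ 1150 rad/s

Peak time t_p = π/ω_d, so ω_d = π/t_p = π/0.00410 = 766 rad/s.
ω_n = ω_d/√(1−ζ²) = 766/√0.440 = 1150 rad/s.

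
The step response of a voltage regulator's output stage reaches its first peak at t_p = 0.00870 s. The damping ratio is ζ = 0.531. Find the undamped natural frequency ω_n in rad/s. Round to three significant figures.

ω_n ≈ 426 rad/s

Peak time t_p = π/ω_d, so ω_d = π/t_p = π/0.00870 = 361 rad/s.
ω_n = ω_d/√(1−ζ²) = 361/√0.718 = 426 rad/s.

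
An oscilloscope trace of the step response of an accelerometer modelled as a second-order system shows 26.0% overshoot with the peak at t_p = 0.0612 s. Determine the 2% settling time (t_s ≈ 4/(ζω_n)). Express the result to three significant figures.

ζ from %OS: ζ = |ln 0.260|/√(π²+ln²0.260) = 0.394.
t_p = π/ω_d ⇒ ω_d = 51.3 rad/s; then ω_n = ω_d/√(1−ζ²) = 55.9 rad/s.
t_s ≈ 4/(ζω_n) = 4/(0.394·55.9) = 0.182 s.

t_s ≈ 0.182 s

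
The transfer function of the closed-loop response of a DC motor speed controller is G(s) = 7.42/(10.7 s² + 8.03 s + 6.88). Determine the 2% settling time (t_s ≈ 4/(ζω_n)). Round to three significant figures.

t_s ≈ 10.7 s

Dividing through by 10.7: denominator becomes s² + 0.7505 s + 0.6430.
So ω_n = √0.6430 = 0.802 rad/s and ζ = 0.7505/(2·0.802) = 0.468.
t_s ≈ 4/(ζω_n) = 10.7 s.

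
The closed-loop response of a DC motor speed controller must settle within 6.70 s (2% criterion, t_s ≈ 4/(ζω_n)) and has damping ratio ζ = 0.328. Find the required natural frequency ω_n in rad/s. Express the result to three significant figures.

ω_n ≈ 1.82 rad/s

Rearranging t_s ≈ 4/(ζω_n) gives ω_n = 4/(ζ·t_s) = 4/(0.328 × 6.70) = 1.82 rad/s.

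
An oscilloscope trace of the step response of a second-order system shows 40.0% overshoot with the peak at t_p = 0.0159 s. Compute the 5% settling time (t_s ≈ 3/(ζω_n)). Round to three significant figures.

The overshoot fixes ζ = −ln(OS)/√(π²+ln²(OS)) = 0.280.
t_p = π/ω_d ⇒ ω_d = 198 rad/s; then ω_n = ω_d/√(1−ζ²) = 206 rad/s.
t_s ≈ 3/(ζω_n) = 3/(0.280·206) = 0.0521 s.

t_s ≈ 0.0521 s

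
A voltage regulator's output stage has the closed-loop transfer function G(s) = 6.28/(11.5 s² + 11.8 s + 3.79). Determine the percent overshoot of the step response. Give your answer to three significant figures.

Dividing through by 11.5: denominator becomes s² + 1.026 s + 0.3296.
So ω_n = √0.3296 = 0.574 rad/s and ζ = 1.026/(2·0.574) = 0.894.
%OS = 100 e^{−πζ/√(1−ζ²)} with ζ = 0.894 gives 0.192%.

%OS ≈ 0.192%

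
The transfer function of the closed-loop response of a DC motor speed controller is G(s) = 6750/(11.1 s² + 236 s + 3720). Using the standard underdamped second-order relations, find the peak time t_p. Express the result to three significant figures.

Dividing through by 11.1: denominator becomes s² + 21.26 s + 335.1.
So ω_n = √335.1 = 18.3 rad/s and ζ = 21.26/(2·18.3) = 0.581.
ω_d = ω_n√(1−ζ²) = 14.9 rad/s. t_p = π/ω_d = 0.211 s.

t_p ≈ 0.211 s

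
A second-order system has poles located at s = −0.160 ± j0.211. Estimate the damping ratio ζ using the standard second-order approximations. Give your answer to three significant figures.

ζ ≈ 0.604

The poles are at −σ ± jω_d with σ = 0.160 and ω_d = 0.211, so ω_n = √(σ²+ω_d²) = 0.265 rad/s and ζ = σ/ω_n = 0.604.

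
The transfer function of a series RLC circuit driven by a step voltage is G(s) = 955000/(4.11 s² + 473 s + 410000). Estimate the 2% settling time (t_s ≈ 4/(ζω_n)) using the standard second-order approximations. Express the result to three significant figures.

t_s ≈ 0.0695 s

Dividing through by 4.11: denominator becomes s² + 115.1 s + 99760.
So ω_n = √99760 = 316 rad/s and ζ = 115.1/(2·316) = 0.182.
t_s ≈ 4/(ζω_n) = 0.0695 s.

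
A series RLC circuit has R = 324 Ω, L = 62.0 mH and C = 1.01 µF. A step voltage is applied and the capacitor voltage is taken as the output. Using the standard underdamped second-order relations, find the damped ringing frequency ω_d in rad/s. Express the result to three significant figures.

For a series RLC circuit (capacitor voltage as output), ω_n = 1/√(LC) = 1/√(62.0 mH · 1.01 µF) = 4000 rad/s.
ζ = (R/2)·√(C/L) = (324/2)·√(1.01 µF/62.0 mH) = 0.654.
ω_d = ω_n√(1−ζ²) = 3020 rad/s.

ω_d ≈ 3020 rad/s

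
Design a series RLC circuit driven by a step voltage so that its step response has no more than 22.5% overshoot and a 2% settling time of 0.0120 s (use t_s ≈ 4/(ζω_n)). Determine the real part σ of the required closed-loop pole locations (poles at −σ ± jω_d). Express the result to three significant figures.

The settling-time spec alone fixes σ = ζω_n = 4/t_s = 4/0.0120 = 333.
(Overshoot then fixes ζ = 0.429 and hence ω_d = σ·√(1−ζ²)/ζ = 702 rad/s.)

σ ≈ 333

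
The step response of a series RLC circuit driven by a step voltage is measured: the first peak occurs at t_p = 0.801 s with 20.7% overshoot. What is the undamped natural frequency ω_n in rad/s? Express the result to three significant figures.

ζ from %OS: ζ = |ln 0.207|/√(π²+ln²0.207) = 0.448.
From t_p = π/ω_d, ω_d = π/0.801 = 3.92 rad/s, so ω_n = ω_d/√(1−ζ²) = 4.39 rad/s.

ω_n ≈ 4.39 rad/s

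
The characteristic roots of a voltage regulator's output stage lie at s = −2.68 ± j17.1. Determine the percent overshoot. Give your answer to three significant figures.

|pole| = ω_n = √(2.68² + 17.1²) = 17.3 rad/s; ζ = cos θ = σ/ω_n = 0.155.
%OS = 100·exp(−πζ/√(1−ζ²)) = 61.1%.

%OS ≈ 61.1%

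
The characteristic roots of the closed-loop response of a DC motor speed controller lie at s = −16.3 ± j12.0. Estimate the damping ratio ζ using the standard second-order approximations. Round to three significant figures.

ζ ≈ 0.805

|pole| = ω_n = √(16.3² + 12.0²) = 20.2 rad/s; ζ = cos θ = σ/ω_n = 0.805.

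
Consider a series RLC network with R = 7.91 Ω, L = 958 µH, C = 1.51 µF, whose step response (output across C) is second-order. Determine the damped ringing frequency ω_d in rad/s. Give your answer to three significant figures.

For a series RLC circuit (capacitor voltage as output), ω_n = 1/√(LC) = 1/√(958 µH · 1.51 µF) = 26300 rad/s.
ζ = (R/2)·√(C/L) = (7.91/2)·√(1.51 µF/958 µH) = 0.157.
ω_d = ω_n√(1−ζ²) = 26000 rad/s.

ω_d ≈ 26000 rad/s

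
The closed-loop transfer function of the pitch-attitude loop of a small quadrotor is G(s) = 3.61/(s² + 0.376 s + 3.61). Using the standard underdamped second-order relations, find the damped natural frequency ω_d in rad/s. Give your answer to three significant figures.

ω_d ≈ 1.89 rad/s

ω_n = √3.61 = 1.90 rad/s; ζ = 0.376/(2·1.90) = 0.0989.
The damped frequency ω_d = ω_n√(1−ζ²) = 1.89 rad/s.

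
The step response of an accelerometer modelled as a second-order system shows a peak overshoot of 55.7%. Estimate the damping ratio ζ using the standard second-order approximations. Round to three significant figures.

ζ ≈ 0.183

ζ = −ln(OS)/√(π² + (ln OS)²). With OS = 0.557, ln OS = −0.5852 and ζ = 0.5852/3.196 = 0.183.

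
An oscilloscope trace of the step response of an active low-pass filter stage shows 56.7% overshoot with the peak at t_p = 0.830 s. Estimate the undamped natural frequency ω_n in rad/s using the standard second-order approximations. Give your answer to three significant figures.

From the overshoot, ζ = −ln(OS)/√(π²+ln²(OS)) = 0.178.
From t_p = π/ω_d, ω_d = π/0.830 = 3.79 rad/s, so ω_n = ω_d/√(1−ζ²) = 3.85 rad/s.

ω_n ≈ 3.85 rad/s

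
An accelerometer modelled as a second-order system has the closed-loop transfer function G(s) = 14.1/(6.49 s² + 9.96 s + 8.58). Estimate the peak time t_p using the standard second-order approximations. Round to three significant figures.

Dividing through by 6.49: denominator becomes s² + 1.535 s + 1.322.
So ω_n = √1.322 = 1.15 rad/s and ζ = 1.535/(2·1.15) = 0.667.
ω_d = 1.15·√(1 − 0.667²) = 0.856 rad/s. t_p = π/ω_d = 3.67 s.

t_p ≈ 3.67 s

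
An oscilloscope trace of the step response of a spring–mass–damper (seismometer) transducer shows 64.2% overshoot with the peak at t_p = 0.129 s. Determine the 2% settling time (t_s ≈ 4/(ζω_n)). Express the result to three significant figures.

ζ from %OS: ζ = |ln 0.642|/√(π²+ln²0.642) = 0.140.
From t_p = π/ω_d, ω_d = π/0.129 = 24.4 rad/s, so ω_n = ω_d/√(1−ζ²) = 24.6 rad/s.
t_s ≈ 4/(ζω_n) = 4/(0.140·24.6) = 1.16 s.

t_s ≈ 1.16 s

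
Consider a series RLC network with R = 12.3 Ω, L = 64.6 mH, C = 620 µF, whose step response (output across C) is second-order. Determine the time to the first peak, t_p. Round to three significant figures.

t_p ≈ 0.0249 s

For a series RLC circuit (capacitor voltage as output), ω_n = 1/√(LC) = 1/√(64.6 mH · 620 µF) = 158 rad/s.
ζ = (R/2)·√(C/L) = (12.3/2)·√(620 µF/64.6 mH) = 0.602.
ω_d = 158·√(1 − 0.602²) = 126 rad/s. t_p = π/ω_d = 0.0249 s.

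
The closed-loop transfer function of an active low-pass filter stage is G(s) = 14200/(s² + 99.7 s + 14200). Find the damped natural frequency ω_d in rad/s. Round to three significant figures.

Comparing the denominator to s² + 2ζω_n s + ω_n²: ω_n = √14200 = 119 rad/s, and 2ζω_n = 99.7 so ζ = 99.7/(2·119) = 0.418.
ω_d = 119·√(1 − 0.418²) = 108 rad/s.

ω_d ≈ 108 rad/s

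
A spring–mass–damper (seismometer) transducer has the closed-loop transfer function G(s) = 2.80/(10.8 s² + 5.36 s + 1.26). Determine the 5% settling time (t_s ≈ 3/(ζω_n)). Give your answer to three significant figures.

t_s ≈ 12.1 s

Dividing through by 10.8: denominator becomes s² + 0.4963 s + 0.1167.
So ω_n = √0.1167 = 0.342 rad/s and ζ = 0.4963/(2·0.342) = 0.727.
t_s ≈ 3/(ζω_n) = 12.1 s.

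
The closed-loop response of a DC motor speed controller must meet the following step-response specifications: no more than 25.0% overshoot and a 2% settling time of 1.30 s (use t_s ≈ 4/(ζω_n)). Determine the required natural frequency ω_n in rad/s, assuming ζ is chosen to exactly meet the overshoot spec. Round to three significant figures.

ω_n ≈ 7.62 rad/s

Inverting the overshoot relation: ζ = |ln 0.250|/√(π² + ln²0.250) = 0.404.
From t_s ≈ 4/(ζω_n): ω_n = 4/(ζ·t_s) = 4/(0.404·1.30) = 7.62 rad/s.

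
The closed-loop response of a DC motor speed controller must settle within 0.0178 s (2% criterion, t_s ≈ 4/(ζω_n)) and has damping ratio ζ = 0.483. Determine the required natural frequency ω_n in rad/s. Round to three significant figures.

ω_n ≈ 465 rad/s

Rearranging t_s ≈ 4/(ζω_n) gives ω_n = 4/(ζ·t_s) = 4/(0.483 × 0.0178) = 465 rad/s.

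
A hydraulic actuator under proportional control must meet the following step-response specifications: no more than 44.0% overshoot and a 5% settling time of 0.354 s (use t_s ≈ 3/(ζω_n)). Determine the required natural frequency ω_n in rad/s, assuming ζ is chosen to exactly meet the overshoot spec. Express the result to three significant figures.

ζ = −ln(OS)/√(π² + (ln OS)²). With OS = 0.440, ln OS = −0.8210 and ζ = 0.8210/3.247 = 0.253.
Then ω_n = 3/(ζ t_s) = 3/(0.253 × 0.354) = 33.5 rad/s.

ω_n ≈ 33.5 rad/s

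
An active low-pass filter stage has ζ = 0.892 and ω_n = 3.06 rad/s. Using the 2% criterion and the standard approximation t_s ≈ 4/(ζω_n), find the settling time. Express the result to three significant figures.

t_s ≈ 1.47 s

t_s ≈ 4/(ζω_n) = 4/(0.892 × 3.06) = 1.47 s.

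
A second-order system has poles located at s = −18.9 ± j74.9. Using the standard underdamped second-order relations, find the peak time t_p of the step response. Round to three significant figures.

t_p = π/ω_d with ω_d = 74.9 (the imaginary part), so t_p = 0.0419 s.

t_p ≈ 0.0419 s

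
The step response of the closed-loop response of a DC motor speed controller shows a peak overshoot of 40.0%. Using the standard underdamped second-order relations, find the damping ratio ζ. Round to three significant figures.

ζ = −ln(OS)/√(π² + (ln OS)²). With OS = 0.400, ln OS = −0.9163 and ζ = 0.9163/3.272 = 0.280.

ζ ≈ 0.280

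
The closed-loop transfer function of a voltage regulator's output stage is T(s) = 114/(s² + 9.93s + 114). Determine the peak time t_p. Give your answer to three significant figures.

Matching coefficients with s² + 2ζω_n s + ω_n² gives ω_n² = 114 ⇒ ω_n = 10.7 rad/s, and ζ = 9.93/(2ω_n) = 0.465.
ω_d = 10.7·√(1 − 0.465²) = 9.45 rad/s. Then t_p = π/ω_d = 0.332 s.

t_p ≈ 0.332 s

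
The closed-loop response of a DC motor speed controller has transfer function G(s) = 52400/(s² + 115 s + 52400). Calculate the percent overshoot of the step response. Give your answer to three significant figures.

Comparing the denominator to s² + 2ζω_n s + ω_n²: ω_n = √52400 = 229 rad/s, and 2ζω_n = 115 so ζ = 115/(2·229) = 0.251.
Overshoot: exp(−π·0.251/√(1−0.251²)) = 0.443, i.e. 44.3%.

%OS ≈ 44.3%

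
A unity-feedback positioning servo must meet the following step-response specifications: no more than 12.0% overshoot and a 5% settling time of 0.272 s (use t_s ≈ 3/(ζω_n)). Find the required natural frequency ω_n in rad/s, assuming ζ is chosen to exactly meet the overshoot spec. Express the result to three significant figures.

Inverting the overshoot relation: ζ = |ln 0.120|/√(π² + ln²0.120) = 0.559.
From t_s ≈ 3/(ζω_n): ω_n = 3/(ζ·t_s) = 3/(0.559·0.272) = 19.7 rad/s.

ω_n ≈ 19.7 rad/s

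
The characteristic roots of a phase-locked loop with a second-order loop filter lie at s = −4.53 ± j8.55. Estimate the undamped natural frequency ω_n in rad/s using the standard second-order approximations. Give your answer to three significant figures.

ω_n ≈ 9.68 rad/s

The poles are at −σ ± jω_d with σ = 4.53 and ω_d = 8.55, so ω_n = √(σ²+ω_d²) = 9.68 rad/s and ζ = σ/ω_n = 0.468.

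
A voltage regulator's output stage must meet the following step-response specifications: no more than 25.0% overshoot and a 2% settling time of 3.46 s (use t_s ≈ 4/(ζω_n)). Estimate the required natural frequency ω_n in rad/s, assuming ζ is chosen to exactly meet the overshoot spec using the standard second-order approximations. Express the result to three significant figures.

ω_n ≈ 2.86 rad/s

Inverting the overshoot relation: ζ = |ln 0.250|/√(π² + ln²0.250) = 0.404.
From t_s ≈ 4/(ζω_n): ω_n = 4/(ζ·t_s) = 4/(0.404·3.46) = 2.86 rad/s.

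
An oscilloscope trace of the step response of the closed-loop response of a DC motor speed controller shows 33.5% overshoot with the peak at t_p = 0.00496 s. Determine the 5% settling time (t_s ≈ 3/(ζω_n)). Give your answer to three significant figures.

t_s ≈ 0.0136 s

ζ from %OS: ζ = |ln 0.335|/√(π²+ln²0.335) = 0.329.
From t_p = π/ω_d, ω_d = π/0.00496 = 633 rad/s, so ω_n = ω_d/√(1−ζ²) = 671 rad/s.
t_s ≈ 3/(ζω_n) = 3/(0.329·671) = 0.0136 s.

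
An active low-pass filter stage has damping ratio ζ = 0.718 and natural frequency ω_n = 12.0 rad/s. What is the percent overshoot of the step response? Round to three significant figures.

For an underdamped second-order system, %OS = 100·exp(−πζ/√(1−ζ²)).
πζ/√(1−ζ²) = π·0.718/√(1−0.516) = 3.241, so %OS = 100·e^(−3.241) = 3.91%.

%OS ≈ 3.91%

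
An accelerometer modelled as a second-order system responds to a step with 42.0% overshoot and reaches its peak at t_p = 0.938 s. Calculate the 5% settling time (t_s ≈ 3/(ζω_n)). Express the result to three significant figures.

t_s ≈ 3.24 s

From the overshoot, ζ = −ln(OS)/√(π²+ln²(OS)) = 0.266.
t_p = π/ω_d ⇒ ω_d = 3.35 rad/s; then ω_n = ω_d/√(1−ζ²) = 3.47 rad/s.
t_s ≈ 3/(ζω_n) = 3/(0.266·3.47) = 3.24 s.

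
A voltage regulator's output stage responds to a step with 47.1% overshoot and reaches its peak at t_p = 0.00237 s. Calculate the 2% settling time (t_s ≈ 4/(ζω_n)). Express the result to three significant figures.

t_s ≈ 0.0126 s

ζ from %OS: ζ = |ln 0.471|/√(π²+ln²0.471) = 0.233.
From t_p = π/ω_d, ω_d = π/0.00237 = 1330 rad/s, so ω_n = ω_d/√(1−ζ²) = 1360 rad/s.
t_s ≈ 4/(ζω_n) = 4/(0.233·1360) = 0.0126 s.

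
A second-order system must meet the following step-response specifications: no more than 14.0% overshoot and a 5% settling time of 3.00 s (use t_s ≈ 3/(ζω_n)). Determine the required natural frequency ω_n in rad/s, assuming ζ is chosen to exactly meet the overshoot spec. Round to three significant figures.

ω_n ≈ 1.88 rad/s

Inverting the overshoot relation: ζ = |ln 0.140|/√(π² + ln²0.140) = 0.531.
From t_s ≈ 3/(ζω_n): ω_n = 3/(ζ·t_s) = 3/(0.531·3.00) = 1.88 rad/s.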